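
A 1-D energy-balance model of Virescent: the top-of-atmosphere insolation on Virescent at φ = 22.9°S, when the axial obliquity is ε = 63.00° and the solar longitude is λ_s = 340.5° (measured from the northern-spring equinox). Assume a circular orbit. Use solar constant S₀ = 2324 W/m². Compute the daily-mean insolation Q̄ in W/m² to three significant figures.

Solar declination: sin δ = sin ε · sin λ_s = sin 63.00° × sin 340.5° = -0.29742, so δ = -17.303°.
cos H₀ = −tan(-22.9°) tan(-17.303°) = -0.1316, H₀ = 1.7028 rad.
Bracket: H₀ sin φ sin δ + cos φ cos δ sin H₀ = 1.7028×-0.38912×-0.29742 + 0.92119×0.95475×0.99130 = 0.197069 + 0.871854 = 1.068923.
Q̄ = (S₀/π) × [bracket] = (2324/π) × 1.068923 = 790.7 W/m².

Q̄ ≈ 791 W/m²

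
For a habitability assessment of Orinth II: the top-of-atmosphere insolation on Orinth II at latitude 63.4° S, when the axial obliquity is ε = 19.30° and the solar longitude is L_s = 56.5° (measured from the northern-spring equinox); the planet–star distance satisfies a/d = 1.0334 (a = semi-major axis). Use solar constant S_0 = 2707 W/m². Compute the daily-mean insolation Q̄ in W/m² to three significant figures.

Solar declination: sin δ = sin ε · sin L_s = sin 19.30° × sin 56.5° = 0.27561, so δ = +15.998°.
cos h₀ = −tan(-63.4°) tan(+15.998°) = 0.5726, h₀ = 0.9612 rad.
Bracket: h₀ sin ϕ sin δ + cos ϕ cos δ sin h₀ = 0.9612×-0.89415×0.27561 + 0.44776×0.96127×0.81986 = -0.236875 + 0.352883 = 0.116008.
Inverse-square distance factor (a/d)² = 1.0334² = 1.067916.
Q̄ = (S_0/π) × 1.067916 × [bracket] = (2707/π) × 1.067916 × 0.116008 = 106.7 W/m².

Q̄ ≈ 107 W/m²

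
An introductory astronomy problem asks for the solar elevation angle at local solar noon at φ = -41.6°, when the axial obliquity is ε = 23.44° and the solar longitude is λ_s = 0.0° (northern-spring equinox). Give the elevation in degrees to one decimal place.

48.4°

Solar declination: sin δ = sin ε · sin λ_s = sin 23.44° × sin 0.0° = 0.00000, so δ = +0.000°.
At local noon the hour angle is zero, so the zenith angle equals |φ − δ| = |-41.6° − (+0.000°)| = 41.600°.
Elevation = 90° − 41.600° = 48.4°.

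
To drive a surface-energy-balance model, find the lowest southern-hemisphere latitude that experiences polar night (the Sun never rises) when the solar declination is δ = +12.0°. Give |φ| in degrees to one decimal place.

|φ| = 78.0°

Polar night requires cos H₀ = −tan φ tan δ ≥ 1, i.e. tan φ tan δ ≤ −1.
The boundary is |tan φ| · |tan δ| = 1, so |φ| = 90° − |δ| = 90° − 12.0° = 78.0° in the southern hemisphere.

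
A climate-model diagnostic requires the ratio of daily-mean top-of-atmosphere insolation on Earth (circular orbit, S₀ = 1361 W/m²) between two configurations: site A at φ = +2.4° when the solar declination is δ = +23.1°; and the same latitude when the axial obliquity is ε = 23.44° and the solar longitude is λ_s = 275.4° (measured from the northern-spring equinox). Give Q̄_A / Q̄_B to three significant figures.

Q̄_A / Q̄_B ≈ 1.06

— Configuration A (φ=+2.4°):
cos H₀ = −tan(+2.4°) tan(+23.100°) = -0.0179, H₀ = 1.5887 rad.
Bracket: H₀ sin φ sin δ + cos φ cos δ sin H₀ = 1.5887×0.04188×0.39234 + 0.99912×0.91982×0.99984 = 0.026104 + 0.918864 = 0.944968.
Q̄ = (S₀/π) × [bracket] = (1361/π) × 0.944968 = 409.38 W/m².
— Configuration B (φ=+2.4°):
Solar declination: sin δ = sin ε · sin λ_s = sin 23.44° × sin 275.4° = -0.39602, so δ = -23.330°.
cos H₀ = −tan(+2.4°) tan(-23.330°) = 0.0181, H₀ = 1.5527 rad.
Bracket: H₀ sin φ sin δ + cos φ cos δ sin H₀ = 1.5527×0.04188×-0.39602 + 0.99912×0.91824×0.99984 = -0.025752 + 0.917285 = 0.891533.
Q̄ = (S₀/π) × [bracket] = (1361/π) × 0.891533 = 386.23 W/m².
Ratio Q̄_A / Q̄_B = 409.38 / 386.23 = 1.060.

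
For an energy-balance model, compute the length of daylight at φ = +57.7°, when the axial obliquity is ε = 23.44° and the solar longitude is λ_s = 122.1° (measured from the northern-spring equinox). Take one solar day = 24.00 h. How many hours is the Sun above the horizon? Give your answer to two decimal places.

Solar declination: sin δ = sin ε · sin λ_s = sin 23.44° × sin 122.1° = 0.33698, so δ = +19.693°.
cos H₀ = −tan φ · tan δ = −tan(+57.7°) × tan(+19.693°) = -0.5662, so H₀ = 2.1726 rad = 124.48°.
Daylight = 2H₀/(2π) × 24.00 h = (2.1726/π) × 24.00 = 16.60 h.

16.60 h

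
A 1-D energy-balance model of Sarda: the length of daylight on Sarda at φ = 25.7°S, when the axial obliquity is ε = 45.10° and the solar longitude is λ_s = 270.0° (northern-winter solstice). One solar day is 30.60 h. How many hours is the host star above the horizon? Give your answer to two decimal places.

Solar declination: sin δ = sin ε · sin λ_s = sin 45.10° × sin 270.0° = -0.70834, so δ = -45.100°.
cos H₀ = −tan φ · tan δ = −tan(-25.7°) × tan(-45.100°) = -0.4830, so H₀ = 2.0748 rad = 118.88°.
Daylight = 2H₀/(2π) × 30.60 h = (2.0748/π) × 30.60 = 20.21 h.

20.21 h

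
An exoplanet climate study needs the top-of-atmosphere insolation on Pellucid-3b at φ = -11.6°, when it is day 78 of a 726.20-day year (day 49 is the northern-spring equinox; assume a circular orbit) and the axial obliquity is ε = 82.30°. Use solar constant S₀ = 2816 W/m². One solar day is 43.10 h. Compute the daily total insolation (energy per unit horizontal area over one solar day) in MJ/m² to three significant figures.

Solar longitude: λ_s = 360° × (78 − 49)/726.20 = 14.376°.
sin δ = sin 82.30° × sin 14.376° = 0.24605, so δ = +14.244°.
cos H₀ = −tan(-11.6°) tan(+14.244°) = 0.0521, H₀ = 1.5187 rad.
Bracket: H₀ sin φ sin δ + cos φ cos δ sin H₀ = 1.5187×-0.20108×0.24605 + 0.97958×0.96926×0.99864 = -0.075139 + 0.948176 = 0.873037.
Q̄ = (S₀/π) × [bracket] = (2816/π) × 0.873037 = 782.56 W/m².
Daily total = Q̄ × 43.10 h × 3600 s/h = 782.56 × 43.10 × 3600 / 10⁶ = 121.4 MJ/m².

121 MJ/m²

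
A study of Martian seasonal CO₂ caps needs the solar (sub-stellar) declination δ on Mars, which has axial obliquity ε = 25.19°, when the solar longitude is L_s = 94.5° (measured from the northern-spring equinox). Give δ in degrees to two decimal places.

sin δ = sin ε · sin L_s = sin 25.19° × sin 94.5° = 0.424309.
δ = arcsin(0.424309) = +25.11°.

δ = +25.11°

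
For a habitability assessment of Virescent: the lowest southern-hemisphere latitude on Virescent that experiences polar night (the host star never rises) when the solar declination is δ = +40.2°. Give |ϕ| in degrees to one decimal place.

|ϕ| = 49.8°

Polar night requires cos h₀ = −tan ϕ tan δ ≥ 1, i.e. tan ϕ tan δ ≤ −1.
The boundary is |tan ϕ| · |tan δ| = 1, so |ϕ| = 90° − |δ| = 90° − 40.2° = 49.8° in the southern hemisphere.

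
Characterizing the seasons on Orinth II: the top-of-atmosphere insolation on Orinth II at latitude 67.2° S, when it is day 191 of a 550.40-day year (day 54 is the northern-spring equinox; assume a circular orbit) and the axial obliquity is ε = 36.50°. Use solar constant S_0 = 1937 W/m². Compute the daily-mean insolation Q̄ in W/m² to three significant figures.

Solar longitude: L_s = 360° × (191 − 54)/550.40 = 89.608°.
sin δ = sin 36.50° × sin 89.608° = 0.59481, so δ = +36.499°.
cos h₀ = −tan(-67.2°) tan(+36.499°) = 1.7602 ≥ 1 ⇒ polar night, h₀ = 0 and Q̄ = 0.

Q̄ ≈ 0.00 W/m²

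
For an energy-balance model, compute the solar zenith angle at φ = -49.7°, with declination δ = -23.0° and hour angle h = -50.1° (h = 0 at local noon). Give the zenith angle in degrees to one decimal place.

cos θ_z = sin φ sin δ + cos φ cos δ cos h = 0.297998 + 0.381902 = 0.679900.
θ_z = arccos(0.679900) = 47.2°.

θ_z = 47.2°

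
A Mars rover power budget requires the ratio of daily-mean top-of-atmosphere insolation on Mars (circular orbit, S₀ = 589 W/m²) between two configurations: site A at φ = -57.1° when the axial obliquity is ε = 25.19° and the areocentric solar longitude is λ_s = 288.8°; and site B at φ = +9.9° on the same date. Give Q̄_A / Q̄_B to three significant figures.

Q̄_A / Q̄_B ≈ 1.44

— Configuration A (φ=-57.1°):
sin δ = sin 25.19° × sin 288.8° = -0.40291, so δ = -23.760°.
cos H₀ = −tan(-57.1°) tan(-23.760°) = -0.6805, H₀ = 2.3192 rad.
Bracket: H₀ sin φ sin δ + cos φ cos δ sin H₀ = 2.3192×-0.83962×-0.40291 + 0.54317×0.91524×0.73276 = 0.784565 + 0.364278 = 1.148843.
Q̄ = (S₀/π) × [bracket] = (589/π) × 1.148843 = 215.39 W/m².
— Configuration B (φ=+9.9°):
cos H₀ = −tan(+9.9°) tan(-23.760°) = 0.0768, H₀ = 1.4939 rad.
Bracket: H₀ sin φ sin δ + cos φ cos δ sin H₀ = 1.4939×0.17193×-0.40291 + 0.98511×0.91524×0.99704 = -0.103486 + 0.898943 = 0.795457.
Q̄ = (S₀/π) × [bracket] = (589/π) × 0.795457 = 149.14 W/m².
Ratio Q̄_A / Q̄_B = 215.39 / 149.14 = 1.444.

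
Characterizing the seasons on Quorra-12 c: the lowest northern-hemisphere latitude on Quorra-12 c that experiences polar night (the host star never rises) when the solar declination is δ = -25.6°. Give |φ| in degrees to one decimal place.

|φ| = 64.4°

Polar night requires cos H₀ = −tan φ tan δ ≥ 1, i.e. tan φ tan δ ≤ −1.
The boundary is |tan φ| · |tan δ| = 1, so |φ| = 90° − |δ| = 90° − 25.6° = 64.4° in the northern hemisphere.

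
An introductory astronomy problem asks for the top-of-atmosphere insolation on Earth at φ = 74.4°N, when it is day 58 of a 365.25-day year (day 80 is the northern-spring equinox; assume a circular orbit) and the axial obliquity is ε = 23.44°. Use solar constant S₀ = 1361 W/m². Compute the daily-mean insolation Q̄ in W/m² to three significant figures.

Solar longitude: λ_s = 360° × (58 − 80)/365.25 = -21.684°, i.e. -21.684° + 360° = 338.316°.
sin δ = sin 23.44° × sin 338.316° = -0.14698, so δ = -8.452°.
cos H₀ = −tan(+74.4°) tan(-8.452°) = 0.5322, H₀ = 1.0096 rad.
Bracket: H₀ sin φ sin δ + cos φ cos δ sin H₀ = 1.0096×0.96316×-0.14698 + 0.26892×0.98914×0.84663 = -0.142924 + 0.225203 = 0.082279.
Q̄ = (S₀/π) × [bracket] = (1361/π) × 0.082279 = 35.64 W/m².

Q̄ ≈ 35.6 W/m²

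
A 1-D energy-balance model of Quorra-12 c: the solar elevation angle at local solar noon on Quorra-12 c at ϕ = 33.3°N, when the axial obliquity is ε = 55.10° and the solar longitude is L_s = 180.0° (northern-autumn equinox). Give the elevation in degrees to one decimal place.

56.7°

Solar declination: sin δ = sin ε · sin L_s = sin 55.10° × sin 180.0° = 0.00000, so δ = +0.000°.
At local noon the hour angle is zero, so the zenith angle equals |ϕ − δ| = |+33.3° − (+0.000°)| = 33.300°.
Elevation = 90° − 33.300° = 56.7°.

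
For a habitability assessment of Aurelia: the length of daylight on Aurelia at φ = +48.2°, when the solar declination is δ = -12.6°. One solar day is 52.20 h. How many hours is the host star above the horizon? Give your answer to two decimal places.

cos H₀ = −tan φ · tan δ = −tan(+48.2°) × tan(-12.600°) = 0.2500, so H₀ = 1.3181 rad = 75.52°.
Daylight = 2H₀/(2π) × 52.20 h = (1.3181/π) × 52.20 = 21.90 h.

21.90 h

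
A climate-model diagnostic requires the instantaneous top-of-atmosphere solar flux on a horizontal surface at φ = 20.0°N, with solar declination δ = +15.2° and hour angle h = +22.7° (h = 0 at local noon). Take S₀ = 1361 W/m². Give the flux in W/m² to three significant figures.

1.26e+03 W/m²

cos θ_z = sin φ sin δ + cos φ cos δ cos h = 0.089674 + 0.836575 = 0.926249.
Flux = S₀ · cos θ_z = 1361 × 0.926249 = 1261 W/m².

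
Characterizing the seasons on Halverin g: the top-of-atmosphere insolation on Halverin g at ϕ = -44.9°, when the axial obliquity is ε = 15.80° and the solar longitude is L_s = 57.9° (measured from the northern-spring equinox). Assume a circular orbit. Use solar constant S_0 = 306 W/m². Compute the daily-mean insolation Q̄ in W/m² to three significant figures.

Solar declination: sin δ = sin ε · sin L_s = sin 15.80° × sin 57.9° = 0.23065, so δ = +13.336°.
cos h₀ = −tan(-44.9°) tan(+13.336°) = 0.2362, h₀ = 1.3323 rad.
Bracket: h₀ sin ϕ sin δ + cos ϕ cos δ sin h₀ = 1.3323×-0.70587×0.23065 + 0.70834×0.97304×0.97170 = -0.216910 + 0.669738 = 0.452828.
Q̄ = (S_0/π) × [bracket] = (306/π) × 0.452828 = 44.11 W/m².

Q̄ ≈ 44.1 W/m²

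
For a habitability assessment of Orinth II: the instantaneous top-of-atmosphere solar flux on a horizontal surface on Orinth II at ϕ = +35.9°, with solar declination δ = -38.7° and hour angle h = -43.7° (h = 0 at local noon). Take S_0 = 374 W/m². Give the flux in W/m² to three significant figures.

cos θ_z = sin ϕ sin δ + cos ϕ cos δ cos h = -0.366625 + 0.457046 = 0.090421.
Flux = S_0 · cos θ_z = 374 × 0.090421 = 33.82 W/m².

33.8 W/m²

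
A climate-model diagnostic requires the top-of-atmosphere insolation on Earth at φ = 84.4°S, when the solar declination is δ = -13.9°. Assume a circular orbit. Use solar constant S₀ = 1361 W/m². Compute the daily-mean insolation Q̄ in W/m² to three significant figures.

Q̄ ≈ 325 W/m²

cos H₀ = −tan(-84.4°) tan(-13.900°) = -2.5239 ≤ −1 ⇒ polar day, H₀ = π.
Bracket: H₀ sin φ sin δ + cos φ cos δ sin H₀ = 3.1416×-0.99523×-0.24023 + 0.09758×0.97072×0.00000 = 0.751107 + 0.000000 = 0.751107.
Q̄ = (S₀/π) × [bracket] = (1361/π) × 0.751107 = 325.4 W/m².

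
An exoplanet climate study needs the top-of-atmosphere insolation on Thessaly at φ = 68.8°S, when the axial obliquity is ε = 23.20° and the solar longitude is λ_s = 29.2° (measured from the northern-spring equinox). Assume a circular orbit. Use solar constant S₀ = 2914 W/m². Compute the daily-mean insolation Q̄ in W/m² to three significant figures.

Solar declination: sin δ = sin ε · sin λ_s = sin 23.20° × sin 29.2° = 0.19219, so δ = +11.081°.
cos H₀ = −tan(-68.8°) tan(+11.081°) = 0.5049, H₀ = 1.0415 rad.
Bracket: H₀ sin φ sin δ + cos φ cos δ sin H₀ = 1.0415×-0.93232×0.19219 + 0.36162×0.98136×0.86318 = -0.186619 + 0.306325 = 0.119706.
Q̄ = (S₀/π) × [bracket] = (2914/π) × 0.119706 = 111.0 W/m².

Q̄ ≈ 111 W/m²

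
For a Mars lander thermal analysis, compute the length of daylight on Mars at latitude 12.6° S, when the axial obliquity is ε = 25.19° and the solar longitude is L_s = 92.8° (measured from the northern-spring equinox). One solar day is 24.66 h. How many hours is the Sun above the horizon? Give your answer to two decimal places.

11.50 h

Solar declination: sin δ = sin ε · sin L_s = sin 25.19° × sin 92.8° = 0.42511, so δ = +25.158°.
cos h₀ = −tan ϕ · tan δ = −tan(-12.6°) × tan(+25.158°) = 0.1050, so h₀ = 1.4656 rad = 83.97°.
Daylight = 2h₀/(2π) × 24.66 h = (1.4656/π) × 24.66 = 11.50 h.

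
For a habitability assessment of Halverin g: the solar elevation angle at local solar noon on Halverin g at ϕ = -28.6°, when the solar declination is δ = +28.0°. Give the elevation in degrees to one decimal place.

At local noon the hour angle is zero, so the zenith angle equals |ϕ − δ| = |-28.6° − (+28.000°)| = 56.600°.
Elevation = 90° − 56.600° = 33.4°.

33.4°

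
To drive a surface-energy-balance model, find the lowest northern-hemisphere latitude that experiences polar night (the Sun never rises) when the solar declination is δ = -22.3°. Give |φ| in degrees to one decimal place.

Polar night requires cos H₀ = −tan φ tan δ ≥ 1, i.e. tan φ tan δ ≤ −1.
The boundary is |tan φ| · |tan δ| = 1, so |φ| = 90° − |δ| = 90° − 22.3° = 67.7° in the northern hemisphere.

|φ| = 67.7°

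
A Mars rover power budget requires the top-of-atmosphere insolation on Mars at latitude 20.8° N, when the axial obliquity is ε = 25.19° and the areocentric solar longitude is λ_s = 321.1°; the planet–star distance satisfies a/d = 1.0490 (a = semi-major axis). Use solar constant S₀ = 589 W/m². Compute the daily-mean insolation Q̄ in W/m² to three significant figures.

Q̄ ≈ 156 W/m²

sin δ = sin 25.19° × sin 321.1° = -0.26727, so δ = -15.502°.
cos H₀ = −tan(+20.8°) tan(-15.502°) = 0.1054, H₀ = 1.4652 rad.
Bracket: H₀ sin φ sin δ + cos φ cos δ sin H₀ = 1.4652×0.35511×-0.26727 + 0.93483×0.96362×0.99443 = -0.139062 + 0.895803 = 0.756741.
Inverse-square distance factor (a/d)² = 1.0490² = 1.100401.
Q̄ = (S₀/π) × 1.100401 × [bracket] = (589/π) × 1.100401 × 0.756741 = 156.1 W/m².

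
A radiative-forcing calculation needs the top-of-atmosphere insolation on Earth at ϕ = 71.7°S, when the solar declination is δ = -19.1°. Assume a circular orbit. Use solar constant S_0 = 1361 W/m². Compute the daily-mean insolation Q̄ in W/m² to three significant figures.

cos h₀ = −tan(-71.7°) tan(-19.100°) = -1.0471 ≤ −1 ⇒ polar day, h₀ = π.
Bracket: h₀ sin ϕ sin δ + cos ϕ cos δ sin h₀ = 3.1416×-0.94943×-0.32722 + 0.31399×0.94495×0.00000 = 0.976009 + 0.000000 = 0.976009.
Q̄ = (S_0/π) × [bracket] = (1361/π) × 0.976009 = 422.8 W/m².

Q̄ ≈ 423 W/m²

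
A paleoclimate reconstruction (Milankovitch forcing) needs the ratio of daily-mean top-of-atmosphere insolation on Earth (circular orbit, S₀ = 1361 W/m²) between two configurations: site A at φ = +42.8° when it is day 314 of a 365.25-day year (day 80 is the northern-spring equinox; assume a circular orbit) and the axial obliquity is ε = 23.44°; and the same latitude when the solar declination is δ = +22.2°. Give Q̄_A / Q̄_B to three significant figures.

Q̄_A / Q̄_B ≈ 0.355

— Configuration A (φ=+42.8°):
Solar longitude: λ_s = 360° × (314 − 80)/365.25 = 230.637°.
sin δ = sin 23.44° × sin 230.637° = -0.30755, so δ = -17.911°.
cos H₀ = −tan(+42.8°) tan(-17.911°) = 0.2993, H₀ = 1.2668 rad.
Bracket: H₀ sin φ sin δ + cos φ cos δ sin H₀ = 1.2668×0.67944×-0.30755 + 0.73373×0.95153×0.95416 = -0.264713 + 0.666162 = 0.401449.
Q̄ = (S₀/π) × [bracket] = (1361/π) × 0.401449 = 173.92 W/m².
— Configuration B (φ=+42.8°):
cos H₀ = −tan(+42.8°) tan(+22.200°) = -0.3779, H₀ = 1.9583 rad.
Bracket: H₀ sin φ sin δ + cos φ cos δ sin H₀ = 1.9583×0.67944×0.37784 + 0.73373×0.92587×0.92585 = 0.502734 + 0.628966 = 1.131700.
Q̄ = (S₀/π) × [bracket] = (1361/π) × 1.131700 = 490.27 W/m².
Ratio Q̄_A / Q̄_B = 173.92 / 490.27 = 0.3547.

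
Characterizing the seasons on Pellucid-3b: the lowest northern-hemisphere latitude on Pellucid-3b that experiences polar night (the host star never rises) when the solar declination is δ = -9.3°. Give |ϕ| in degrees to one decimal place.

|ϕ| = 80.7°

Polar night requires cos h₀ = −tan ϕ tan δ ≥ 1, i.e. tan ϕ tan δ ≤ −1.
The boundary is |tan ϕ| · |tan δ| = 1, so |ϕ| = 90° − |δ| = 90° − 9.3° = 80.7° in the northern hemisphere.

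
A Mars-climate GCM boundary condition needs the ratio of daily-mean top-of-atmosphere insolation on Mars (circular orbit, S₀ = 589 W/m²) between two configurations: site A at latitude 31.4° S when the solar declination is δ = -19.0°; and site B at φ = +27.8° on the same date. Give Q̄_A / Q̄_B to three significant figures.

Q̄_A / Q̄_B ≈ 1.78

— Configuration A (φ=-31.4°):
cos H₀ = −tan(-31.4°) tan(-19.000°) = -0.2102, H₀ = 1.7826 rad.
Bracket: H₀ sin φ sin δ + cos φ cos δ sin H₀ = 1.7826×-0.52101×-0.32557 + 0.85355×0.94552×0.97766 = 0.302374 + 0.789019 = 1.091393.
Q̄ = (S₀/π) × [bracket] = (589/π) × 1.091393 = 204.62 W/m².
— Configuration B (φ=+27.8°):
cos H₀ = −tan(+27.8°) tan(-19.000°) = 0.1815, H₀ = 1.3882 rad.
Bracket: H₀ sin φ sin δ + cos φ cos δ sin H₀ = 1.3882×0.46639×-0.32557 + 0.88458×0.94552×0.98338 = -0.210788 + 0.822487 = 0.611699.
Q̄ = (S₀/π) × [bracket] = (589/π) × 0.611699 = 114.68 W/m².
Ratio Q̄_A / Q̄_B = 204.62 / 114.68 = 1.784.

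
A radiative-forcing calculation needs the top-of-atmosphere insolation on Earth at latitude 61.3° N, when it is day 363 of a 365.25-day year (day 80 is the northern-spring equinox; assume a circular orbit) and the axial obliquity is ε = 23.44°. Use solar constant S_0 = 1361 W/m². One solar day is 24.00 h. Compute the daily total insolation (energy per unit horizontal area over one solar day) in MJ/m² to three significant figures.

Solar longitude: L_s = 360° × (363 − 80)/365.25 = 278.932°.
sin δ = sin 23.44° × sin 278.932° = -0.39296, so δ = -23.139°.
cos h₀ = −tan(+61.3°) tan(-23.139°) = 0.7806, h₀ = 0.6752 rad.
Bracket: h₀ sin ϕ sin δ + cos ϕ cos δ sin h₀ = 0.6752×0.87715×-0.39296 + 0.48022×0.91955×0.62508 = -0.232731 + 0.276027 = 0.043296.
Q̄ = (S_0/π) × [bracket] = (1361/π) × 0.043296 = 18.757 W/m².
Daily total = Q̄ × 24.00 h × 3600 s/h = 18.757 × 24.00 × 3600 / 10⁶ = 1.621 MJ/m².

1.62 MJ/m²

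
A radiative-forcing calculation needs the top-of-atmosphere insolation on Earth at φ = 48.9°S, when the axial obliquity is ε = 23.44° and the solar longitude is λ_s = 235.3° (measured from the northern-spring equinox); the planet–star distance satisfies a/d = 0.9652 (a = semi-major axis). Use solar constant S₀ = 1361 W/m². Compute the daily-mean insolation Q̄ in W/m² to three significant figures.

Solar declination: sin δ = sin ε · sin λ_s = sin 23.44° × sin 235.3° = -0.32704, so δ = -19.089°.
cos H₀ = −tan(-48.9°) tan(-19.089°) = -0.3967, H₀ = 1.9787 rad.
Bracket: H₀ sin φ sin δ + cos φ cos δ sin H₀ = 1.9787×-0.75356×-0.32704 + 0.65738×0.94501×0.91795 = 0.487639 + 0.570259 = 1.057898.
Inverse-square distance factor (a/d)² = 0.9652² = 0.931611.
Q̄ = (S₀/π) × 0.931611 × [bracket] = (1361/π) × 0.931611 × 1.057898 = 427.0 W/m².

Q̄ ≈ 427 W/m²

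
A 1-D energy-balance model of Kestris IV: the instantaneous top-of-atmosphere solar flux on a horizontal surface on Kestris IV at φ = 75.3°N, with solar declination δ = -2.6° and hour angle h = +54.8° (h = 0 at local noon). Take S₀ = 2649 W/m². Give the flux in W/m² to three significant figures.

cos θ_z = sin φ sin δ + cos φ cos δ cos h = -0.043878 + 0.146124 = 0.102246.
Flux = S₀ · cos θ_z = 2649 × 0.102246 = 270.8 W/m².

271 W/m²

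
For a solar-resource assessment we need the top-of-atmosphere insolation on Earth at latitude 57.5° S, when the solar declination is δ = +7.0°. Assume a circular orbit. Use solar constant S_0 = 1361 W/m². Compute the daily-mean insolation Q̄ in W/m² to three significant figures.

cos h₀ = −tan(-57.5°) tan(+7.000°) = 0.1927, h₀ = 1.3768 rad.
Bracket: h₀ sin ϕ sin δ + cos ϕ cos δ sin h₀ = 1.3768×-0.84339×0.12187 + 0.53730×0.99255×0.98125 = -0.141513 + 0.523298 = 0.381785.
Q̄ = (S_0/π) × [bracket] = (1361/π) × 0.381785 = 165.4 W/m².

Q̄ ≈ 165 W/m²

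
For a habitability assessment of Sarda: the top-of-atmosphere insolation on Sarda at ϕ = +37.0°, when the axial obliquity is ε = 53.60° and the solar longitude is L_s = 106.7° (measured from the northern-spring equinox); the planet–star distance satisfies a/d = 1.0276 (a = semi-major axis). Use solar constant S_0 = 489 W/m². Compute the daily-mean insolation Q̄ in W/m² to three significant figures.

Q̄ ≈ 242 W/m²

Solar declination: sin δ = sin ε · sin L_s = sin 53.60° × sin 106.7° = 0.77095, so δ = +50.439°.
cos h₀ = −tan(+37.0°) tan(+50.439°) = -0.9121, h₀ = 2.7193 rad.
Bracket: h₀ sin ϕ sin δ + cos ϕ cos δ sin h₀ = 2.7193×0.60182×0.77095 + 0.79864×0.63690×0.40986 = 1.261682 + 0.208477 = 1.470159.
Inverse-square distance factor (a/d)² = 1.0276² = 1.055962.
Q̄ = (S_0/π) × 1.055962 × [bracket] = (489/π) × 1.055962 × 1.470159 = 241.6 W/m².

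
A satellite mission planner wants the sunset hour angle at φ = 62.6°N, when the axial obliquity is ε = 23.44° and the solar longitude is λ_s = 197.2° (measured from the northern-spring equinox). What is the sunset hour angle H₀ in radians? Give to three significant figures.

Solar declination: sin δ = sin ε · sin λ_s = sin 23.44° × sin 197.2° = -0.11763, so δ = -6.755°.
cos H₀ = −tan φ · tan δ = −tan(+62.6°) × tan(-6.755°) = 0.2285, so H₀ = 1.3402 rad = 76.79°.

H₀ = 1.34 rad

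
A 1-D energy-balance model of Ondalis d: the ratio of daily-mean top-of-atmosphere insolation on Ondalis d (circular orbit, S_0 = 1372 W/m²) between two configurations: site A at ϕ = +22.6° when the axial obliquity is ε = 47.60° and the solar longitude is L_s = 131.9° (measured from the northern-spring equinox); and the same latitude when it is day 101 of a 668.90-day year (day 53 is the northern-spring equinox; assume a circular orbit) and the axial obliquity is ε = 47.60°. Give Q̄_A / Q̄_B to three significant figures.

Q̄_A / Q̄_B ≈ 1.05

— Configuration A (ϕ=+22.6°):
Solar declination: sin δ = sin ε · sin L_s = sin 47.60° × sin 131.9° = 0.54964, so δ = +33.342°.
cos h₀ = −tan(+22.6°) tan(+33.342°) = -0.2739, h₀ = 1.8482 rad.
Bracket: h₀ sin ϕ sin δ + cos ϕ cos δ sin h₀ = 1.8482×0.38430×0.54964 + 0.92321×0.83540×0.96177 = 0.390389 + 0.741765 = 1.132154.
Q̄ = (S_0/π) × [bracket] = (1372/π) × 1.132154 = 494.44 W/m².
— Configuration B (ϕ=+22.6°):
Solar longitude: L_s = 360° × (101 − 53)/668.90 = 25.833°.
sin δ = sin 47.60° × sin 25.833° = 0.32179, so δ = +18.771°.
cos h₀ = −tan(+22.6°) tan(+18.771°) = -0.1415, h₀ = 1.7127 rad.
Bracket: h₀ sin ϕ sin δ + cos ϕ cos δ sin h₀ = 1.7127×0.38430×0.32179 + 0.92321×0.94681×0.98994 = 0.211799 + 0.865311 = 1.077110.
Q̄ = (S_0/π) × [bracket] = (1372/π) × 1.077110 = 470.40 W/m².
Ratio Q̄_A / Q̄_B = 494.44 / 470.40 = 1.051.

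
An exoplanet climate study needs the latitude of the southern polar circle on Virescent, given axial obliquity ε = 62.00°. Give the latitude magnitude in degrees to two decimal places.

The polar circle is the lowest latitude that experiences at least one full rotation of continuous darkness at the northern-summer solstice; it lies at |φ| = 90° − ε = 90° − 62.00° = 28.00°.

28.00°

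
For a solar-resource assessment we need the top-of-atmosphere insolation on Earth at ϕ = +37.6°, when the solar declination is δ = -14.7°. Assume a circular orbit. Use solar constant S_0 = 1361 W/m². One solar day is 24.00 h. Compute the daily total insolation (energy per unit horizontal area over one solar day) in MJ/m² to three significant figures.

20.2 MJ/m²

cos h₀ = −tan(+37.6°) tan(-14.700°) = 0.2020, h₀ = 1.3674 rad.
Bracket: h₀ sin ϕ sin δ + cos ϕ cos δ sin h₀ = 1.3674×0.61015×-0.25376 + 0.79229×0.96727×0.97938 = -0.211717 + 0.750556 = 0.538839.
Q̄ = (S_0/π) × [bracket] = (1361/π) × 0.538839 = 233.44 W/m².
Daily total = Q̄ × 24.00 h × 3600 s/h = 233.44 × 24.00 × 3600 / 10⁶ = 20.17 MJ/m².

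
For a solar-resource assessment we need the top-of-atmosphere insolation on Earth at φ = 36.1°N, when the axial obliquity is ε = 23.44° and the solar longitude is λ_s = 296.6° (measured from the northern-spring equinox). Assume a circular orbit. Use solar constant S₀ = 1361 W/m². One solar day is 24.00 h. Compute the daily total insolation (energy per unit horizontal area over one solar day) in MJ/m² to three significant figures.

Solar declination: sin δ = sin ε · sin λ_s = sin 23.44° × sin 296.6° = -0.35568, so δ = -20.835°.
cos H₀ = −tan(+36.1°) tan(-20.835°) = 0.2775, H₀ = 1.2896 rad.
Bracket: H₀ sin φ sin δ + cos φ cos δ sin H₀ = 1.2896×0.58920×-0.35568 + 0.80799×0.93461×0.96072 = -0.270257 + 0.725493 = 0.455236.
Q̄ = (S₀/π) × [bracket] = (1361/π) × 0.455236 = 197.22 W/m².
Daily total = Q̄ × 24.00 h × 3600 s/h = 197.22 × 24.00 × 3600 / 10⁶ = 17.04 MJ/m².

17.0 MJ/m²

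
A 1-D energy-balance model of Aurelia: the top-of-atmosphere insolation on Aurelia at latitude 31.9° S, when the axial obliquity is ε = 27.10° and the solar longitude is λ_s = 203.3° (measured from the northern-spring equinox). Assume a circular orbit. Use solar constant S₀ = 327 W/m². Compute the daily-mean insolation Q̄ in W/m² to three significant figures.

Q̄ ≈ 103 W/m²

Solar declination: sin δ = sin ε · sin λ_s = sin 27.10° × sin 203.3° = -0.18019, so δ = -10.381°.
cos H₀ = −tan(-31.9°) tan(-10.381°) = -0.1140, H₀ = 1.6851 rad.
Bracket: H₀ sin φ sin δ + cos φ cos δ sin H₀ = 1.6851×-0.52844×-0.18019 + 0.84897×0.98363×0.99348 = 0.160455 + 0.829628 = 0.990083.
Q̄ = (S₀/π) × [bracket] = (327/π) × 0.990083 = 103.1 W/m².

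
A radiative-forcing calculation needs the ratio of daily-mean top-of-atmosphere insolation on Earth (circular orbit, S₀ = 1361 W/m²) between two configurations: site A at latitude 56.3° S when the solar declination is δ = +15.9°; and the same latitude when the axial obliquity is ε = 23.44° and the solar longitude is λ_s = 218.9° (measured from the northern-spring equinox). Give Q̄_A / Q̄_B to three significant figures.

— Configuration A (φ=-56.3°):
cos H₀ = −tan(-56.3°) tan(+15.900°) = 0.4271, H₀ = 1.1295 rad.
Bracket: H₀ sin φ sin δ + cos φ cos δ sin H₀ = 1.1295×-0.83195×0.27396 + 0.55484×0.96174×0.90419 = -0.257437 + 0.482486 = 0.225049.
Q̄ = (S₀/π) × [bracket] = (1361/π) × 0.225049 = 97.496 W/m².
— Configuration B (φ=-56.3°):
Solar declination: sin δ = sin ε · sin λ_s = sin 23.44° × sin 218.9° = -0.24980, so δ = -14.465°.
cos H₀ = −tan(-56.3°) tan(-14.465°) = -0.3868, H₀ = 1.9680 rad.
Bracket: H₀ sin φ sin δ + cos φ cos δ sin H₀ = 1.9680×-0.83195×-0.24980 + 0.55484×0.96830×0.92216 = 0.408992 + 0.495432 = 0.904424.
Q̄ = (S₀/π) × [bracket] = (1361/π) × 0.904424 = 391.81 W/m².
Ratio Q̄_A / Q̄_B = 97.496 / 391.81 = 0.2488.

Q̄_A / Q̄_B ≈ 0.249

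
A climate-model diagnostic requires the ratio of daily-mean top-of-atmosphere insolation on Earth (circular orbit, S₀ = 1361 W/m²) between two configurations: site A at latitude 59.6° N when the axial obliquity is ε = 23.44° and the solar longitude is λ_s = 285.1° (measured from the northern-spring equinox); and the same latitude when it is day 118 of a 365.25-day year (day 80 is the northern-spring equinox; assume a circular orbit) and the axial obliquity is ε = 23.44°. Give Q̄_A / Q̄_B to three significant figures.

Q̄_A / Q̄_B ≈ 0.0813

— Configuration A (φ=+59.6°):
Solar declination: sin δ = sin ε · sin λ_s = sin 23.44° × sin 285.1° = -0.38405, so δ = -22.585°.
cos H₀ = −tan(+59.6°) tan(-22.585°) = 0.7090, H₀ = 0.7828 rad.
Bracket: H₀ sin φ sin δ + cos φ cos δ sin H₀ = 0.7828×0.86251×-0.38405 + 0.50603×0.92331×0.70523 = -0.259300 + 0.329499 = 0.070199.
Q̄ = (S₀/π) × [bracket] = (1361/π) × 0.070199 = 30.412 W/m².
— Configuration B (φ=+59.6°):
Solar longitude: λ_s = 360° × (118 − 80)/365.25 = 37.454°.
sin δ = sin 23.44° × sin 37.454° = 0.24190, so δ = +13.999°.
cos H₀ = −tan(+59.6°) tan(+13.999°) = -0.4249, H₀ = 2.0097 rad.
Bracket: H₀ sin φ sin δ + cos φ cos δ sin H₀ = 2.0097×0.86251×0.24190 + 0.50603×0.97030×0.90522 = 0.419306 + 0.444464 = 0.863770.
Q̄ = (S₀/π) × [bracket] = (1361/π) × 0.863770 = 374.20 W/m².
Ratio Q̄_A / Q̄_B = 30.412 / 374.20 = 0.08127.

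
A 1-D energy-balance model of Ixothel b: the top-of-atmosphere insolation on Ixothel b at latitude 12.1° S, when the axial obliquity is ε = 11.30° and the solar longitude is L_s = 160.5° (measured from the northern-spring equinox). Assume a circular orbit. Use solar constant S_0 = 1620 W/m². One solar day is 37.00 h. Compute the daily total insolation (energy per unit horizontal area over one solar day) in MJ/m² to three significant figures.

Solar declination: sin δ = sin ε · sin L_s = sin 11.30° × sin 160.5° = 0.06541, so δ = +3.750°.
cos h₀ = −tan(-12.1°) tan(+3.750°) = 0.0141, h₀ = 1.5567 rad.
Bracket: h₀ sin ϕ sin δ + cos ϕ cos δ sin h₀ = 1.5567×-0.20962×0.06541 + 0.97778×0.99786×0.99990 = -0.021344 + 0.975590 = 0.954246.
Q̄ = (S_0/π) × [bracket] = (1620/π) × 0.954246 = 492.07 W/m².
Daily total = Q̄ × 37.00 h × 3600 s/h = 492.07 × 37.00 × 3600 / 10⁶ = 65.54 MJ/m².

65.5 MJ/m²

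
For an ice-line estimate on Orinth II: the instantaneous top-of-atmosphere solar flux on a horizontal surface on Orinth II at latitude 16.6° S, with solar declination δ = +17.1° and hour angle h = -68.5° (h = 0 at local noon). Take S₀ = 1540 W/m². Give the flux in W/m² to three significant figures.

388 W/m²

cos θ_z = sin φ sin δ + cos φ cos δ cos h = -0.084004 + 0.335700 = 0.251696.
Flux = S₀ · cos θ_z = 1540 × 0.251696 = 387.6 W/m².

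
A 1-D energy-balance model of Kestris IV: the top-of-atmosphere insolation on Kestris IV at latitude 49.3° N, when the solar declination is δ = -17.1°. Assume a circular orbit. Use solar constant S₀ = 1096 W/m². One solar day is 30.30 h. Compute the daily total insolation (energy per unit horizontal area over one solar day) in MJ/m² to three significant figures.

cos H₀ = −tan(+49.3°) tan(-17.100°) = 0.3577, H₀ = 1.2050 rad.
Bracket: H₀ sin φ sin δ + cos φ cos δ sin H₀ = 1.2050×0.75813×-0.29404 + 0.65210×0.95579×0.93385 = -0.268619 + 0.582041 = 0.313422.
Q̄ = (S₀/π) × [bracket] = (1096/π) × 0.313422 = 109.34 W/m².
Daily total = Q̄ × 30.30 h × 3600 s/h = 109.34 × 30.30 × 3600 / 10⁶ = 11.93 MJ/m².

11.9 MJ/m²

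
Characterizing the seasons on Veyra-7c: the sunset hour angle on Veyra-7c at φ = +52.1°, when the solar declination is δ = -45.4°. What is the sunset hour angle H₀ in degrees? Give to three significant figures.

cos H₀ = −tan φ · tan δ = 1.3026 ≥ 1, so the host star never rises (polar night) and H₀ = 0.

H₀ = 0.00°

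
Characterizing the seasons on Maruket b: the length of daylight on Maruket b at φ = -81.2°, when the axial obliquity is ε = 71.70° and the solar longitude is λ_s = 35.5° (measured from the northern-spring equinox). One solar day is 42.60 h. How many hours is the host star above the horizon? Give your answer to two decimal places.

Solar declination: sin δ = sin ε · sin λ_s = sin 71.70° × sin 35.5° = 0.55133, so δ = +33.459°.
cos H₀ = −tan φ · tan δ = 4.2688 ≥ 1, so the host star never rises (polar night) and H₀ = 0.
Daylight = 2H₀/(2π) × 42.60 h = (0.0000/π) × 42.60 = 0.00 h.

0.00 h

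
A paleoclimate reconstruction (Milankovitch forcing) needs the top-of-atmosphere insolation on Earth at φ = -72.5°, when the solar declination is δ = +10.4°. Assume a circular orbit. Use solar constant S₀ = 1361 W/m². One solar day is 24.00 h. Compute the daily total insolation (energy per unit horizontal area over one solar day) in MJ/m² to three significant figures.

cos H₀ = −tan(-72.5°) tan(+10.400°) = 0.5821, H₀ = 0.9495 rad.
Bracket: H₀ sin φ sin δ + cos φ cos δ sin H₀ = 0.9495×-0.95372×0.18052 + 0.30071×0.98357×0.81312 = -0.163471 + 0.240496 = 0.077025.
Q̄ = (S₀/π) × [bracket] = (1361/π) × 0.077025 = 33.369 W/m².
Daily total = Q̄ × 24.00 h × 3600 s/h = 33.369 × 24.00 × 3600 / 10⁶ = 2.883 MJ/m².

2.88 MJ/m²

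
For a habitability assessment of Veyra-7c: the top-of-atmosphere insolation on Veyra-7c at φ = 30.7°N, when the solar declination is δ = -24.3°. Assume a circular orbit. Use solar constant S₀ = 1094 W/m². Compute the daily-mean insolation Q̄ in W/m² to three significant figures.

Q̄ ≈ 168 W/m²

cos H₀ = −tan(+30.7°) tan(-24.300°) = 0.2681, H₀ = 1.2994 rad.
Bracket: H₀ sin φ sin δ + cos φ cos δ sin H₀ = 1.2994×0.51054×-0.41151 + 0.85985×0.91140×0.96339 = -0.272994 + 0.754977 = 0.481983.
Q̄ = (S₀/π) × [bracket] = (1094/π) × 0.481983 = 167.8 W/m².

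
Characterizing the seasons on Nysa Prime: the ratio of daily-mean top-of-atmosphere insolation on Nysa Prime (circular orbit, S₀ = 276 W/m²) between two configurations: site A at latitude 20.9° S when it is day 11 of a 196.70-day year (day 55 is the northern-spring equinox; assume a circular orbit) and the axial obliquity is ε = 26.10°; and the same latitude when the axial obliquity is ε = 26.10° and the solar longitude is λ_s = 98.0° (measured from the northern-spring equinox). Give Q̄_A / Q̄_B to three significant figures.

Q̄_A / Q̄_B ≈ 1.80

— Configuration A (φ=-20.9°):
Solar longitude: λ_s = 360° × (11 − 55)/196.70 = -80.529°, i.e. -80.529° + 360° = 279.471°.
sin δ = sin 26.10° × sin 279.471° = -0.43394, so δ = -25.718°.
cos H₀ = −tan(-20.9°) tan(-25.718°) = -0.1839, H₀ = 1.7558 rad.
Bracket: H₀ sin φ sin δ + cos φ cos δ sin H₀ = 1.7558×-0.35674×-0.43394 + 0.93420×0.90094×0.98294 = 0.271804 + 0.827299 = 1.099103.
Q̄ = (S₀/π) × [bracket] = (276/π) × 1.099103 = 96.560 W/m².
— Configuration B (φ=-20.9°):
Solar declination: sin δ = sin ε · sin λ_s = sin 26.10° × sin 98.0° = 0.43566, so δ = +25.827°.
cos H₀ = −tan(-20.9°) tan(+25.827°) = 0.1848, H₀ = 1.3849 rad.
Bracket: H₀ sin φ sin δ + cos φ cos δ sin H₀ = 1.3849×-0.35674×0.43566 + 0.93420×0.90011×0.98277 = -0.215237 + 0.826394 = 0.611157.
Q̄ = (S₀/π) × [bracket] = (276/π) × 0.611157 = 53.692 W/m².
Ratio Q̄_A / Q̄_B = 96.560 / 53.692 = 1.798.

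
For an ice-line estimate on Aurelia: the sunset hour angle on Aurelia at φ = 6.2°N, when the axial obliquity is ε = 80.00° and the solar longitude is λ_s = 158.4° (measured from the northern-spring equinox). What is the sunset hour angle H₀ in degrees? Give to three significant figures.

H₀ = 92.4°

Solar declination: sin δ = sin ε · sin λ_s = sin 80.00° × sin 158.4° = 0.36253, so δ = +21.256°.
cos H₀ = −tan φ · tan δ = −tan(+6.2°) × tan(+21.256°) = -0.0423, so H₀ = 1.6131 rad = 92.42°.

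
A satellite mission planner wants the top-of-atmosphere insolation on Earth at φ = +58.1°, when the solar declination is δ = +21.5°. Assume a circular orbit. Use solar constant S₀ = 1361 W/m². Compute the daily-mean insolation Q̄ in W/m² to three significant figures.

Q̄ ≈ 469 W/m²

cos H₀ = −tan(+58.1°) tan(+21.500°) = -0.6328, H₀ = 2.2560 rad.
Bracket: H₀ sin φ sin δ + cos φ cos δ sin H₀ = 2.2560×0.84897×0.36650 + 0.52844×0.93042×0.77428 = 0.701949 + 0.380691 = 1.082640.
Q̄ = (S₀/π) × [bracket] = (1361/π) × 1.082640 = 469.0 W/m².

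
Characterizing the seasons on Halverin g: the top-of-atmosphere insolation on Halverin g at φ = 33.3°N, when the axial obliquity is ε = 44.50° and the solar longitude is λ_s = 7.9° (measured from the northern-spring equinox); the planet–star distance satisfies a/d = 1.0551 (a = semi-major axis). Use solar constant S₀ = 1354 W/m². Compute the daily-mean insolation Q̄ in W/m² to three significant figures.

Q̄ ≈ 440 W/m²

Solar declination: sin δ = sin ε · sin λ_s = sin 44.50° × sin 7.9° = 0.09634, so δ = +5.528°.
cos H₀ = −tan(+33.3°) tan(+5.528°) = -0.0636, H₀ = 1.6344 rad.
Bracket: H₀ sin φ sin δ + cos φ cos δ sin H₀ = 1.6344×0.54902×0.09634 + 0.83581×0.99535×0.99798 = 0.086448 + 0.830243 = 0.916691.
Inverse-square distance factor (a/d)² = 1.0551² = 1.113236.
Q̄ = (S₀/π) × 1.113236 × [bracket] = (1354/π) × 1.113236 × 0.916691 = 439.8 W/m².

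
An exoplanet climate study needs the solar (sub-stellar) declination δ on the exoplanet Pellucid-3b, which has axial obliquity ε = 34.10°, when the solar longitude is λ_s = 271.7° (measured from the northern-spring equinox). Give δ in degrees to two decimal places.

δ = -34.08°

sin δ = sin ε · sin λ_s = sin 34.10° × sin 271.7° = -0.560392.
δ = arcsin(-0.560392) = -34.08°.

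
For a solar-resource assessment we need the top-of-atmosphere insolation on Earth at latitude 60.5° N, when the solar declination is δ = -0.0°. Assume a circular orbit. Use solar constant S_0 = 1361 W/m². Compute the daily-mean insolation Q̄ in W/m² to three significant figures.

Q̄ ≈ 213 W/m²

cos h₀ = −tan(+60.5°) tan(-0.000°) = 0.0000, h₀ = 1.5708 rad.
Bracket: h₀ sin ϕ sin δ + cos ϕ cos δ sin h₀ = 1.5708×0.87036×-0.00000 + 0.49242×1.00000×1.00000 = -0.000000 + 0.492420 = 0.492420.
Q̄ = (S_0/π) × [bracket] = (1361/π) × 0.492420 = 213.3 W/m².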